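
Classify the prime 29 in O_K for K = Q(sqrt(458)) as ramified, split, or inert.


K = Q(sqrt(458)). Since d mod 4 = 2, disc(K) = 1832.
Check p | disc: 1832 mod 29 = 5.
p does not divide disc. Compute Legendre symbol (d/p):
23^((29-1)/2) mod 29 = 1
(d/p) = 1, so p splits: (p) = P*P' with e=1, f=1, g=2.
Therefore p is split.

split


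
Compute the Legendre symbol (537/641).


p = 641 is prime, so compute (537/641) with the reciprocity algorithm (Jacobi-symbol steps: pull out 2s via (2/n), flip via reciprocity, reduce):
  reciprocity: (537/641) -> +(641/537)
  reduce: (104/537)
  pull out 2: (2/537) = +1  (since 537 mod 8 = 1)
  pull out 2: (2/537) = +1  (since 537 mod 8 = 1)
  pull out 2: (2/537) = +1  (since 537 mod 8 = 1)
  reciprocity: (13/537) -> +(537/13)
  reduce: (4/13)
  pull out 2: (2/13) = -1  (since 13 mod 8 = 5)
  pull out 2: (2/13) = -1  (since 13 mod 8 = 5)
  (1/13) = 1
Product of signs = 1
(537/641) = 1

1


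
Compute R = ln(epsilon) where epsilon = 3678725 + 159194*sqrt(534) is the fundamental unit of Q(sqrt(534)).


epsilon = 3678725 + 159194*sqrt(534)
= 7.3574e+06
R = ln(7.3574e+06)
= 15.8112

15.8112


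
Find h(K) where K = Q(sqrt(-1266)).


K = Q(sqrt(-1266)). d mod 4 = 2, so D = disc(K) = 4d = -5064
h(K) equals the number of primitive reduced positive-definite forms (a, b, c) = a*x^2 + b*x*y + c*y^2 with b^2 - 4ac = D,
where reduced means |b| <= a <= c, with b >= 0 whenever |b| = a or a = c, and primitive means gcd(a, b, c) = 1.
Reduced forces 3a^2 <= |D| = 5064, so 1 <= a <= 41; b must have the parity of D, and c = (b^2 - D)/(4a) must be an integer >= a.
Enumerate a = 1..41, b in [-a, a]:
  a=1: (1, 0, 1266)  [1]
  a=2: (2, 0, 633)  [1]
  a=3: (3, 0, 422)  [1]
  a=4: none
  a=5: (5, -4, 254), (5, 4, 254)  [2]
  a=6: (6, 0, 211)  [1]
  a=7: (7, -2, 181), (7, 2, 181)  [2]
  a=8..9: none
  a=10: (10, -4, 127), (10, 4, 127)  [2]
  a=11..13: none
  a=14: (14, -12, 93), (14, 12, 93)  [2]
  a=15: (15, -6, 85), (15, 6, 85)  [2]
  a=16: none
  a=17: (17, -6, 75), (17, 6, 75)  [2]
  a=18: none
  a=19: (19, -16, 70), (19, 16, 70)  [2]
  a=20: none
  a=21: (21, -12, 62), (21, 12, 62)  [2]
  a=22..24: none
  a=25: (25, -6, 51), (25, 6, 51)  [2]
  a=26..29: none
  a=30: (30, -24, 47), (30, 24, 47)  [2]
  a=31: (31, -12, 42), (31, 12, 42)  [2]
  a=32..33: none
  a=34: (34, -28, 43), (34, 28, 43)  [2]
  a=35: (35, -26, 41), (35, -16, 38), (35, 16, 38), (35, 26, 41)  [4]
  a=36..41: none
Total reduced forms: 1 + 1 + 1 + 2 + 1 + 2 + 2 + 2 + 2 + 2 + 2 + 2 + 2 + 2 + 2 + 2 + 4 = 32
h = 32

32


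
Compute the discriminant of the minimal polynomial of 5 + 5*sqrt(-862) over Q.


The element 5 + 5*sqrt(-862) has minimal polynomial:
x^2 - 10*x + 21575
Discriminant = (-10)^2 - 4*(21575)
= 100 - 86300
= -86200

-86200


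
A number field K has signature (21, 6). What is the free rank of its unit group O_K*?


By Dirichlet's unit theorem:
rank = r1 + r2 - 1
= 21 + 6 - 1
= 26

26


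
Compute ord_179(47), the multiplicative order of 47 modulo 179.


We want ord_179(47), the smallest k >= 1 with 47^k = 1 mod 179.
n = 179 = 179, phi(179) = 178; the order divides phi(n).
Divisors of 178: 1, 2, 89, 178
Repeated squaring mod 179: 47^1 = 47, 47^2 = 61, 47^4 = 141, 47^8 = 12, 47^16 = 144, 47^32 = 151, 47^64 = 68, 47^128 = 149
Test divisors in increasing order:
  k=1: 47^1 = 47 mod 179
  k=2: 47^2 = 61 mod 179
  k=89: 47^89 = 68 * 144 * 12 * 47 = 1 mod 179  <- first divisor giving 1
Order = 89

89


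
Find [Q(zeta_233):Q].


The degree equals Euler's totient phi(233).
233 = 233
phi(233) = 232

232


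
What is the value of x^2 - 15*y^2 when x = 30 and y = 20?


x^2 - d*y^2
= 30^2 - 15*20^2
= 900 - 6000
= -5100

-5100


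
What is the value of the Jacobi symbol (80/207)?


Compute (80/207) via quadratic reciprocity:
  pull out 2: (2/207) = +1  (since 207 mod 8 = 7)
  pull out 2: (2/207) = +1  (since 207 mod 8 = 7)
  pull out 2: (2/207) = +1  (since 207 mod 8 = 7)
  pull out 2: (2/207) = +1  (since 207 mod 8 = 7)
  reciprocity: (5/207) -> +(207/5)
  reduce: (2/5)
  pull out 2: (2/5) = -1  (since 5 mod 8 = 5)
  (1/5) = 1
Product of signs = -1

-1


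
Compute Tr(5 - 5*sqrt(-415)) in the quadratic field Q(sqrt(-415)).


Tr(a + b*sqrt(d)) = (a + b*sqrt(d)) + (a - b*sqrt(d)) = 2a
= 2 * (5)
= 10

10


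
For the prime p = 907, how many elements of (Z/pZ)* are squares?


For prime p, the number of non-zero quadratic residues is (p-1)/2.
= (907-1)/2
= 453

453


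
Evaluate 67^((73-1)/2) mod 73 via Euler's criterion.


p = 73 is prime and the exponent is (p-1)/2 = 36, so by Euler's criterion 67^36 = (67/73) = +1 or -1 mod 73.
Compute by square-and-multiply:
  36 = 32 + 4 (binary 100100)
  Repeated squaring mod 73: 67^1 = 67, 67^2 = 36, 67^4 = 55, 67^8 = 32, 67^16 = 2, 67^32 = 4
  67^36 = 67^32 * 67^4 = 4 * 55 mod 73
    4 * 55 = 220 = 1 mod 73
  67^36 = 1 mod 73
Result 1: 67 is a quadratic residue mod 73.
67^36 mod 73 = 1

1


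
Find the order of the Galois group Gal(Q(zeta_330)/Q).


|Gal(Q(zeta_330)/Q)| = phi(330)
= 80

80


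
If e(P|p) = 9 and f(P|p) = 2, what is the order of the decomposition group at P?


|D_P| = e * f
= 9 * 2
= 18

18


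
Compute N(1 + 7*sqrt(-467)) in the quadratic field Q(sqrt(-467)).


N(a + b*sqrt(d)) = a^2 - d*b^2
= (1)^2 - (-467)*(7)^2
= 1 + 22883
= 22884

22884


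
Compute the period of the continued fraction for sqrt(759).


Run the CF algorithm for sqrt(759).
a_0 = floor(sqrt(759)) = 27; set m_0=0, q_0=1.
Recurrence: m' = q*a - m,  q' = (d - m'^2)/q,  a' = floor((a_0 + m')/q').
  step 1: m=27, q=30, a=1
  step 2: m=3, q=25, a=1
  step 3: m=22, q=11, a=4
  step 4: m=22, q=25, a=1
  step 5: m=3, q=30, a=1
  step 6: m=27, q=1, a=54
a_6 = 2*a_0 = 54, so the period closes here.
sqrt(759) = [27; 1, 1, 4, 1, 1, 54]
Period length = 6

6


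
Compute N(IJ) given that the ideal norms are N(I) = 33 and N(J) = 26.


N(IJ) = N(I) * N(J)
= 33 * 26
= 858

858


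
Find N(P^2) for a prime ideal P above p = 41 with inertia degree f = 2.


N(P^a) = p^(a*f)
= 41^(2*2)
= 41^4
= 2825761

2825761


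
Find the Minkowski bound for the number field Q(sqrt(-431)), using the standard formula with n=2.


d = -431, d mod 4 = 1, so disc(K) = d = -431; |disc(K)| = 431
Imaginary quadratic field, so n = 2, s = r2 = 1, r1 = 0
M = (n!/n^n) * (4/pi)^s * sqrt(|disc(K)|) = (2!/2^2) * (4/pi)^1 * sqrt(431)
= 0.5 * 1.273240 * 20.760539
= 13.2166

13.2166


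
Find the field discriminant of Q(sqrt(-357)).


For K = Q(sqrt(d)) with d squarefree: disc(K) = d if d = 1 mod 4, and disc(K) = 4d if d = 2 or 3 mod 4.
Here d = -357, and d mod 4 = 3.
d = 3 mod 4, not 1 (O_K = Z[sqrt(d)]), so disc(K) = 4d = 4 * (-357) = -1428

-1428


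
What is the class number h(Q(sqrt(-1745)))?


K = Q(sqrt(-1745)). d mod 4 = 3, so D = disc(K) = 4d = -6980
h(K) equals the number of primitive reduced positive-definite forms (a, b, c) = a*x^2 + b*x*y + c*y^2 with b^2 - 4ac = D,
where reduced means |b| <= a <= c, with b >= 0 whenever |b| = a or a = c, and primitive means gcd(a, b, c) = 1.
Reduced forces 3a^2 <= |D| = 6980, so 1 <= a <= 48; b must have the parity of D, and c = (b^2 - D)/(4a) must be an integer >= a.
Enumerate a = 1..48, b in [-a, a]:
  a=1: (1, 0, 1745)  [1]
  a=2: (2, 2, 873)  [1]
  a=3: (3, -2, 582), (3, 2, 582)  [2]
  a=4: none
  a=5: (5, 0, 349)  [1]
  a=6: (6, -2, 291), (6, 2, 291)  [2]
  a=7..8: none
  a=9: (9, -2, 194), (9, 2, 194)  [2]
  a=10: (10, 10, 177)  [1]
  a=11: (11, -4, 159), (11, 4, 159)  [2]
  a=12: none
  a=13: (13, -12, 137), (13, 12, 137)  [2]
  a=14: none
  a=15: (15, -10, 118), (15, 10, 118)  [2]
  a=16..17: none
  a=18: (18, -2, 97), (18, 2, 97)  [2]
  a=19..21: none
  a=22: (22, -18, 83), (22, 18, 83)  [2]
  a=23: (23, -14, 78), (23, 14, 78)  [2]
  a=24..25: none
  a=26: (26, -14, 69), (26, 14, 69)  [2]
  a=27: (27, -16, 67), (27, 16, 67)  [2]
  a=28: none
  a=29: (29, -26, 66), (29, 26, 66)  [2]
  a=30: (30, -10, 59), (30, 10, 59)  [2]
  a=31..32: none
  a=33: (33, -26, 58), (33, -4, 53), (33, 4, 53), (33, 26, 58)  [4]
  a=34..38: none
  a=39: (39, -38, 54), (39, -14, 46), (39, 14, 46), (39, 38, 54)  [4]
  a=40: none
  a=41: (41, -20, 45), (41, 20, 45)  [2]
  a=42..48: none
Total reduced forms: 1 + 1 + 2 + 1 + 2 + 2 + 1 + 2 + 2 + 2 + 2 + 2 + 2 + 2 + 2 + 2 + 2 + 4 + 4 + 2 = 40
h = 40

40


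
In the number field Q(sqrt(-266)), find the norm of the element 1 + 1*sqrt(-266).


N(a + b*sqrt(d)) = a^2 - d*b^2
= (1)^2 - (-266)*(1)^2
= 1 + 266
= 267

267


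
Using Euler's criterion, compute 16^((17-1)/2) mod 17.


p = 17 is prime and the exponent is (p-1)/2 = 8, so by Euler's criterion 16^8 = (16/17) = +1 or -1 mod 17.
Compute by square-and-multiply:
  8 = 8 (binary 1000)
  Repeated squaring mod 17: 16^1 = 16, 16^2 = 1, 16^4 = 1, 16^8 = 1
  16^8 = 1 mod 17
Result 1: 16 is a quadratic residue mod 17.
16^8 mod 17 = 1

1


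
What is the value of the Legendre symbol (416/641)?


p = 641 is prime, so compute (416/641) with the reciprocity algorithm (Jacobi-symbol steps: pull out 2s via (2/n), flip via reciprocity, reduce):
  pull out 2: (2/641) = +1  (since 641 mod 8 = 1)
  pull out 2: (2/641) = +1  (since 641 mod 8 = 1)
  pull out 2: (2/641) = +1  (since 641 mod 8 = 1)
  pull out 2: (2/641) = +1  (since 641 mod 8 = 1)
  pull out 2: (2/641) = +1  (since 641 mod 8 = 1)
  reciprocity: (13/641) -> +(641/13)
  reduce: (4/13)
  pull out 2: (2/13) = -1  (since 13 mod 8 = 5)
  pull out 2: (2/13) = -1  (since 13 mod 8 = 5)
  (1/13) = 1
Product of signs = 1
(416/641) = 1

1


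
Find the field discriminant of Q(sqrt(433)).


For K = Q(sqrt(d)) with d squarefree: disc(K) = d if d = 1 mod 4, and disc(K) = 4d if d = 2 or 3 mod 4.
Here d = 433, and d mod 4 = 1.
d = 1 mod 4 (O_K = Z[(1+sqrt(d))/2]), so disc(K) = d = 433

433


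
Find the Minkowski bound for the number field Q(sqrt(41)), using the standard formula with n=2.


d = 41, d mod 4 = 1, so disc(K) = d = 41; |disc(K)| = 41
Real quadratic field, so n = 2, s = r2 = 0, r1 = 2
M = (n!/n^n) * (4/pi)^s * sqrt(|disc(K)|) = (2!/2^2) * (4/pi)^0 * sqrt(41)
= 0.5 * 1.000000 * 6.403124
= 3.2016

3.2016


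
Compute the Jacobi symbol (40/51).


Compute (40/51) via quadratic reciprocity:
  pull out 2: (2/51) = -1  (since 51 mod 8 = 3)
  pull out 2: (2/51) = -1  (since 51 mod 8 = 3)
  pull out 2: (2/51) = -1  (since 51 mod 8 = 3)
  reciprocity: (5/51) -> +(51/5)
  reduce: (1/5)
  (1/5) = 1
Product of signs = -1

-1


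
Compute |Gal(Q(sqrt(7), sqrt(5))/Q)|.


The 2 square roots of distinct primes are multiplicatively independent over Q,
so [K:Q] = 2^2 and Gal(K/Q) is isomorphic to (Z/2Z)^2.
|Gal| = 2^2 = 4

4


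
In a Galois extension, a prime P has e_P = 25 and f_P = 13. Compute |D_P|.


|D_P| = e * f
= 25 * 13
= 325

325


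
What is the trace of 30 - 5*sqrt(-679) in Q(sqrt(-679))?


Tr(a + b*sqrt(d)) = (a + b*sqrt(d)) + (a - b*sqrt(d)) = 2a
= 2 * (30)
= 60

60


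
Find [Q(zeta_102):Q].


The degree equals Euler's totient phi(102).
102 = 2 * 3 * 17
phi(102) = 32

32


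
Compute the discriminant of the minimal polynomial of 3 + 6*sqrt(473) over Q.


The element 3 + 6*sqrt(473) has minimal polynomial:
x^2 - 6*x - 17019
Discriminant = (-6)^2 - 4*(-17019)
= 36 + 68076
= 68112

68112


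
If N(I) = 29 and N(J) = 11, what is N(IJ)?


N(IJ) = N(I) * N(J)
= 29 * 11
= 319

319


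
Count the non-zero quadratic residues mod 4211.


For prime p, the number of non-zero quadratic residues is (p-1)/2.
= (4211-1)/2
= 2105

2105


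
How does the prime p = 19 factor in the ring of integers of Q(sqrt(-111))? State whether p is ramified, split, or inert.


K = Q(sqrt(-111)). Since d mod 4 = 1, disc(K) = -111.
Check p | disc: -111 mod 19 = 3.
p does not divide disc. Compute Legendre symbol (d/p):
3^((19-1)/2) mod 19 = -1
(d/p) = -1, so p is inert: (p) stays prime with e=1, f=2, g=1.
Therefore p is inert.

inert


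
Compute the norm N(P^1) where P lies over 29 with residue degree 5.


N(P^a) = p^(a*f)
= 29^(1*5)
= 29^5
= 20511149

20511149


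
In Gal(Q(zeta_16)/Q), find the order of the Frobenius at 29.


The Frobenius at p in Gal(Q(zeta_n)/Q) = (Z/nZ)* is the class of p, so its order is ord_16(29), the smallest k >= 1 with 29^k = 1 mod 16.
n = 16 = 2^4, phi(16) = 8; the order divides phi(n).
Divisors of 8: 1, 2, 4, 8
Repeated squaring mod 16: 29^1 = 13, 29^2 = 9, 29^4 = 1, 29^8 = 1
Test divisors in increasing order:
  k=1: 29^1 = 13 mod 16
  k=2: 29^2 = 9 mod 16
  k=4: 29^4 = 1 mod 16  <- first divisor giving 1
Order = 4

4


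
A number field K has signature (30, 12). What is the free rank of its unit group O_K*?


By Dirichlet's unit theorem:
rank = r1 + r2 - 1
= 30 + 12 - 1
= 41

41


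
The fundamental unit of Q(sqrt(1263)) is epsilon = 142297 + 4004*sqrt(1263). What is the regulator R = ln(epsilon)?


epsilon = 142297 + 4004*sqrt(1263)
= 284594.0000
R = ln(284594.0000)
= 12.5588

12.5588


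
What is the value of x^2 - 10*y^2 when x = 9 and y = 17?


x^2 - d*y^2
= 9^2 - 10*17^2
= 81 - 2890
= -2809

-2809


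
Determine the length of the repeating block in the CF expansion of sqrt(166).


Run the CF algorithm for sqrt(166).
a_0 = floor(sqrt(166)) = 12; set m_0=0, q_0=1.
Recurrence: m' = q*a - m,  q' = (d - m'^2)/q,  a' = floor((a_0 + m')/q').
  step 1: m=12, q=22, a=1
  step 2: m=10, q=3, a=7
  step 3: m=11, q=15, a=1
  step 4: m=4, q=10, a=1
  step 5: m=6, q=13, a=1
  step 6: m=7, q=9, a=2
  step 7: m=11, q=5, a=4
  step 8: m=9, q=17, a=1
  step 9: m=8, q=6, a=3
  step 10: m=10, q=11, a=2
  step 11: m=12, q=2, a=12
  step 12: m=12, q=11, a=2
  step 13: m=10, q=6, a=3
  step 14: m=8, q=17, a=1
  step 15: m=9, q=5, a=4
  step 16: m=11, q=9, a=2
  step 17: m=7, q=13, a=1
  step 18: m=6, q=10, a=1
  step 19: m=4, q=15, a=1
  step 20: m=11, q=3, a=7
  step 21: m=10, q=22, a=1
  step 22: m=12, q=1, a=24
a_22 = 2*a_0 = 24, so the period closes here.
sqrt(166) = [12; 1, 7, 1, 1, 1, 2, 4, 1, 3, 2, 12, 2, 3, 1, 4, 2, 1, 1, 1, 7, 1, 24]
Period length = 22

22


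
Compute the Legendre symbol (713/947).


p = 947 is prime, so compute (713/947) with the reciprocity algorithm (Jacobi-symbol steps: pull out 2s via (2/n), flip via reciprocity, reduce):
  reciprocity: (713/947) -> +(947/713)
  reduce: (234/713)
  pull out 2: (2/713) = +1  (since 713 mod 8 = 1)
  reciprocity: (117/713) -> +(713/117)
  reduce: (11/117)
  reciprocity: (11/117) -> +(117/11)
  reduce: (7/11)
  reciprocity: (7/11) -> -(11/7)
  reduce: (4/7)
  pull out 2: (2/7) = +1  (since 7 mod 8 = 7)
  pull out 2: (2/7) = +1  (since 7 mod 8 = 7)
  (1/7) = 1
Product of signs = -1
(713/947) = -1

-1


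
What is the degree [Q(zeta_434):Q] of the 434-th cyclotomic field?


The degree equals Euler's totient phi(434).
434 = 2 * 7 * 31
phi(434) = 180

180


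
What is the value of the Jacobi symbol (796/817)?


Compute (796/817) via quadratic reciprocity:
  pull out 2: (2/817) = +1  (since 817 mod 8 = 1)
  pull out 2: (2/817) = +1  (since 817 mod 8 = 1)
  reciprocity: (199/817) -> +(817/199)
  reduce: (21/199)
  reciprocity: (21/199) -> +(199/21)
  reduce: (10/21)
  pull out 2: (2/21) = -1  (since 21 mod 8 = 5)
  reciprocity: (5/21) -> +(21/5)
  reduce: (1/5)
  (1/5) = 1
Product of signs = -1

-1


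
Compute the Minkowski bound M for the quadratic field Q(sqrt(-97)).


d = -97, d mod 4 = 3, so disc(K) = 4d = -388; |disc(K)| = 388
Imaginary quadratic field, so n = 2, s = r2 = 1, r1 = 0
M = (n!/n^n) * (4/pi)^s * sqrt(|disc(K)|) = (2!/2^2) * (4/pi)^1 * sqrt(388)
= 0.5 * 1.273240 * 19.697716
= 12.5400

12.5400


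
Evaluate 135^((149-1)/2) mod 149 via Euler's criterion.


p = 149 is prime and the exponent is (p-1)/2 = 74, so by Euler's criterion 135^74 = (135/149) = +1 or -1 mod 149.
Compute by square-and-multiply:
  74 = 64 + 8 + 2 (binary 1001010)
  Repeated squaring mod 149: 135^1 = 135, 135^2 = 47, 135^4 = 123, 135^8 = 80, 135^16 = 142, 135^32 = 49, 135^64 = 17
  135^74 = 135^64 * 135^8 * 135^2 = 17 * 80 * 47 mod 149
    17 * 80 = 1360 = 19 mod 149
    19 * 47 = 893 = 148 mod 149
  135^74 = 148 mod 149
Result 148 = p - 1 = -1 mod 149: 135 is a quadratic non-residue mod 149. As a residue in [0, p-1] the value is 148.
135^74 mod 149 = 148

148


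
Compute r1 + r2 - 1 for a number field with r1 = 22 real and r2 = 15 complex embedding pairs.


By Dirichlet's unit theorem:
rank = r1 + r2 - 1
= 22 + 15 - 1
= 36

36


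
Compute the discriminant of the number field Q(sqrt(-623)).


For K = Q(sqrt(d)) with d squarefree: disc(K) = d if d = 1 mod 4, and disc(K) = 4d if d = 2 or 3 mod 4.
Here d = -623, and d mod 4 = 1.
d = 1 mod 4 (O_K = Z[(1+sqrt(d))/2]), so disc(K) = d = -623

-623


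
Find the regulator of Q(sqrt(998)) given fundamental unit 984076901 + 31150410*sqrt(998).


epsilon = 984076901 + 31150410*sqrt(998)
= 1.9682e+09
R = ln(1.9682e+09)
= 21.4004

21.4004


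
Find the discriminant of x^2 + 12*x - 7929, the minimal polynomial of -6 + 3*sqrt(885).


The element -6 + 3*sqrt(885) has minimal polynomial:
x^2 + 12*x - 7929
Discriminant = (12)^2 - 4*(-7929)
= 144 + 31716
= 31860

31860


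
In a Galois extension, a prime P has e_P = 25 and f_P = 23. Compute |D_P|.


|D_P| = e * f
= 25 * 23
= 575

575


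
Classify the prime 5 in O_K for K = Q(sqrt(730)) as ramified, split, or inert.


K = Q(sqrt(730)). Since d mod 4 = 2, disc(K) = 2920.
Check p | disc: 2920 mod 5 = 0.
p divides disc, so p ramifies: (p) = P^2 with e=2, f=1, g=1.
Therefore p is ramified.

ramified


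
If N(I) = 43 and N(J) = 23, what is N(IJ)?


N(IJ) = N(I) * N(J)
= 43 * 23
= 989

989


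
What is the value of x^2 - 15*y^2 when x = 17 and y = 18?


x^2 - d*y^2
= 17^2 - 15*18^2
= 289 - 4860
= -4571

-4571


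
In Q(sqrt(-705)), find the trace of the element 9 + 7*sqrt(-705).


Tr(a + b*sqrt(d)) = (a + b*sqrt(d)) + (a - b*sqrt(d)) = 2a
= 2 * (9)
= 18

18


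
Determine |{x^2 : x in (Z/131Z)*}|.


For prime p, the number of non-zero quadratic residues is (p-1)/2.
= (131-1)/2
= 65

65


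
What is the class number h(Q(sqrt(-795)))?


K = Q(sqrt(-795)). d mod 4 = 1, so D = disc(K) = d = -795
h(K) equals the number of primitive reduced positive-definite forms (a, b, c) = a*x^2 + b*x*y + c*y^2 with b^2 - 4ac = D,
where reduced means |b| <= a <= c, with b >= 0 whenever |b| = a or a = c, and primitive means gcd(a, b, c) = 1.
Reduced forces 3a^2 <= |D| = 795, so 1 <= a <= 16; b must have the parity of D, and c = (b^2 - D)/(4a) must be an integer >= a.
Enumerate a = 1..16, b in [-a, a]:
  a=1: (1, 1, 199)  [1]
  a=2: none
  a=3: (3, 3, 67)  [1]
  a=4: none
  a=5: (5, 5, 41)  [1]
  a=6..14: none
  a=15: (15, 15, 17)  [1]
  a=16: none
Total reduced forms: 1 + 1 + 1 + 1 = 4
h = 4

4


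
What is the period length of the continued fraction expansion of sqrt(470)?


Run the CF algorithm for sqrt(470).
a_0 = floor(sqrt(470)) = 21; set m_0=0, q_0=1.
Recurrence: m' = q*a - m,  q' = (d - m'^2)/q,  a' = floor((a_0 + m')/q').
  step 1: m=21, q=29, a=1
  step 2: m=8, q=14, a=2
  step 3: m=20, q=5, a=8
  step 4: m=20, q=14, a=2
  step 5: m=8, q=29, a=1
  step 6: m=21, q=1, a=42
a_6 = 2*a_0 = 42, so the period closes here.
sqrt(470) = [21; 1, 2, 8, 2, 1, 42]
Period length = 6

6


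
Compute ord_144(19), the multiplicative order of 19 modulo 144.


We want ord_144(19), the smallest k >= 1 with 19^k = 1 mod 144.
n = 144 = 2^4 * 3^2, phi(144) = 48; the order divides phi(n).
Divisors of 48: 1, 2, 3, 4, 6, 8, 12, 16, 24, 48
Repeated squaring mod 144: 19^1 = 19, 19^2 = 73, 19^4 = 1, 19^8 = 1, 19^16 = 1, 19^32 = 1
Test divisors in increasing order:
  k=1: 19^1 = 19 mod 144
  k=2: 19^2 = 73 mod 144
  k=3: 19^3 = 73 * 19 = 91 mod 144
  k=4: 19^4 = 1 mod 144  <- first divisor giving 1
Order = 4

4


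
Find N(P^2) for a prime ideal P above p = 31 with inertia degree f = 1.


N(P^a) = p^(a*f)
= 31^(2*1)
= 31^2
= 961

961


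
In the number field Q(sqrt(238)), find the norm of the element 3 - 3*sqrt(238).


N(a + b*sqrt(d)) = a^2 - d*b^2
= (3)^2 - (238)*(-3)^2
= 9 - 2142
= -2133

-2133


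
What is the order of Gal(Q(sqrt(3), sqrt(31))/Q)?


The 2 square roots of distinct primes are multiplicatively independent over Q,
so [K:Q] = 2^2 and Gal(K/Q) is isomorphic to (Z/2Z)^2.
|Gal| = 2^2 = 4

4


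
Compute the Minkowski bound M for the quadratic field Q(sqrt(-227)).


d = -227, d mod 4 = 1, so disc(K) = d = -227; |disc(K)| = 227
Imaginary quadratic field, so n = 2, s = r2 = 1, r1 = 0
M = (n!/n^n) * (4/pi)^s * sqrt(|disc(K)|) = (2!/2^2) * (4/pi)^1 * sqrt(227)
= 0.5 * 1.273240 * 15.066519
= 9.5916

9.5916


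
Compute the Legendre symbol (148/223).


p = 223 is prime, so compute (148/223) with the reciprocity algorithm (Jacobi-symbol steps: pull out 2s via (2/n), flip via reciprocity, reduce):
  pull out 2: (2/223) = +1  (since 223 mod 8 = 7)
  pull out 2: (2/223) = +1  (since 223 mod 8 = 7)
  reciprocity: (37/223) -> +(223/37)
  reduce: (1/37)
  (1/37) = 1
Product of signs = 1
(148/223) = 1

1


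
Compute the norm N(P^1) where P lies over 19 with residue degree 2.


N(P^a) = p^(a*f)
= 19^(1*2)
= 19^2
= 361

361


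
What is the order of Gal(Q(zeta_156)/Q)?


|Gal(Q(zeta_156)/Q)| = phi(156)
= 48

48


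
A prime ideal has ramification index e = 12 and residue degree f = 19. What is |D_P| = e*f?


|D_P| = e * f
= 12 * 19
= 228

228


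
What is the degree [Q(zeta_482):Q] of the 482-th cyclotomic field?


The degree equals Euler's totient phi(482).
482 = 2 * 241
phi(482) = 240

240


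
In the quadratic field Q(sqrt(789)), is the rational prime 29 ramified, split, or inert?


K = Q(sqrt(789)). Since d mod 4 = 1, disc(K) = 789.
Check p | disc: 789 mod 29 = 6.
p does not divide disc. Compute Legendre symbol (d/p):
6^((29-1)/2) mod 29 = 1
(d/p) = 1, so p splits: (p) = P*P' with e=1, f=1, g=2.
Therefore p is split.

split


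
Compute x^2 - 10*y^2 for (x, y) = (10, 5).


x^2 - d*y^2
= 10^2 - 10*5^2
= 100 - 250
= -150

-150


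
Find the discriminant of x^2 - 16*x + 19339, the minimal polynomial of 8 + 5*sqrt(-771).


The element 8 + 5*sqrt(-771) has minimal polynomial:
x^2 - 16*x + 19339
Discriminant = (-16)^2 - 4*(19339)
= 256 - 77356
= -77100

-77100


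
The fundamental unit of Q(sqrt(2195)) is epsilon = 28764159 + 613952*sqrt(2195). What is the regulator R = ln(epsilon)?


epsilon = 28764159 + 613952*sqrt(2195)
= 5.7528e+07
R = ln(5.7528e+07)
= 17.8678

17.8678


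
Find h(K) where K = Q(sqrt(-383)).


K = Q(sqrt(-383)). d mod 4 = 1, so D = disc(K) = d = -383
h(K) equals the number of primitive reduced positive-definite forms (a, b, c) = a*x^2 + b*x*y + c*y^2 with b^2 - 4ac = D,
where reduced means |b| <= a <= c, with b >= 0 whenever |b| = a or a = c, and primitive means gcd(a, b, c) = 1.
Reduced forces 3a^2 <= |D| = 383, so 1 <= a <= 11; b must have the parity of D, and c = (b^2 - D)/(4a) must be an integer >= a.
Enumerate a = 1..11, b in [-a, a]:
  a=1: (1, 1, 96)  [1]
  a=2: (2, -1, 48), (2, 1, 48)  [2]
  a=3: (3, -1, 32), (3, 1, 32)  [2]
  a=4: (4, -1, 24), (4, 1, 24)  [2]
  a=5: none
  a=6: (6, -5, 17), (6, -1, 16), (6, 1, 16), (6, 5, 17)  [4]
  a=7: (7, -3, 14), (7, 3, 14)  [2]
  a=8: (8, -1, 12), (8, 1, 12)  [2]
  a=9: (9, -7, 12), (9, 7, 12)  [2]
  a=10..11: none
Total reduced forms: 1 + 2 + 2 + 2 + 4 + 2 + 2 + 2 = 17
h = 17

17


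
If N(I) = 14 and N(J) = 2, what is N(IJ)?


N(IJ) = N(I) * N(J)
= 14 * 2
= 28

28


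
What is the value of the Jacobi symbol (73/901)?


Compute (73/901) via quadratic reciprocity:
  reciprocity: (73/901) -> +(901/73)
  reduce: (25/73)
  reciprocity: (25/73) -> +(73/25)
  reduce: (23/25)
  reciprocity: (23/25) -> +(25/23)
  reduce: (2/23)
  pull out 2: (2/23) = +1  (since 23 mod 8 = 7)
  (1/23) = 1
Product of signs = 1

1


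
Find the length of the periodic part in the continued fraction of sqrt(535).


Run the CF algorithm for sqrt(535).
a_0 = floor(sqrt(535)) = 23; set m_0=0, q_0=1.
Recurrence: m' = q*a - m,  q' = (d - m'^2)/q,  a' = floor((a_0 + m')/q').
  step 1: m=23, q=6, a=7
  step 2: m=19, q=29, a=1
  step 3: m=10, q=15, a=2
  step 4: m=20, q=9, a=4
  step 5: m=16, q=31, a=1
  step 6: m=15, q=10, a=3
  step 7: m=15, q=31, a=1
  step 8: m=16, q=9, a=4
  step 9: m=20, q=15, a=2
  step 10: m=10, q=29, a=1
  step 11: m=19, q=6, a=7
  step 12: m=23, q=1, a=46
a_12 = 2*a_0 = 46, so the period closes here.
sqrt(535) = [23; 7, 1, 2, 4, 1, 3, 1, 4, 2, 1, 7, 46]
Period length = 12

12


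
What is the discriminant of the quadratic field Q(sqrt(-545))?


For K = Q(sqrt(d)) with d squarefree: disc(K) = d if d = 1 mod 4, and disc(K) = 4d if d = 2 or 3 mod 4.
Here d = -545, and d mod 4 = 3.
d = 3 mod 4, not 1 (O_K = Z[sqrt(d)]), so disc(K) = 4d = 4 * (-545) = -2180

-2180


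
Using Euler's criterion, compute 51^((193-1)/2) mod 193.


p = 193 is prime and the exponent is (p-1)/2 = 96, so by Euler's criterion 51^96 = (51/193) = +1 or -1 mod 193.
Compute by square-and-multiply:
  96 = 64 + 32 (binary 1100000)
  Repeated squaring mod 193: 51^1 = 51, 51^2 = 92, 51^4 = 165, 51^8 = 12, 51^16 = 144, 51^32 = 85, 51^64 = 84
  51^96 = 51^64 * 51^32 = 84 * 85 mod 193
    84 * 85 = 7140 = 192 mod 193
  51^96 = 192 mod 193
Result 192 = p - 1 = -1 mod 193: 51 is a quadratic non-residue mod 193. As a residue in [0, p-1] the value is 192.
51^96 mod 193 = 192

192


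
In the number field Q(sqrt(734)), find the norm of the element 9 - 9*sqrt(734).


N(a + b*sqrt(d)) = a^2 - d*b^2
= (9)^2 - (734)*(-9)^2
= 81 - 59454
= -59373

-59373


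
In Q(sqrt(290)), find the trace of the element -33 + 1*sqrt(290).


Tr(a + b*sqrt(d)) = (a + b*sqrt(d)) + (a - b*sqrt(d)) = 2a
= 2 * (-33)
= -66

-66


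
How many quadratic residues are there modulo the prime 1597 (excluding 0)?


For prime p, the number of non-zero quadratic residues is (p-1)/2.
= (1597-1)/2
= 798

798


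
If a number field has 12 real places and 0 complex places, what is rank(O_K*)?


By Dirichlet's unit theorem:
rank = r1 + r2 - 1
= 12 + 0 - 1
= 11

11


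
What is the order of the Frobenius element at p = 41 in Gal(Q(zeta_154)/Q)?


The Frobenius at p in Gal(Q(zeta_n)/Q) = (Z/nZ)* is the class of p, so its order is ord_154(41), the smallest k >= 1 with 41^k = 1 mod 154.
n = 154 = 2 * 7 * 11, phi(154) = 60; the order divides phi(n).
Divisors of 60: 1, 2, 3, 4, 5, 6, 10, 12, 15, 20, 30, 60
Repeated squaring mod 154: 41^1 = 41, 41^2 = 141, 41^4 = 15, 41^8 = 71, 41^16 = 113, 41^32 = 141
Test divisors in increasing order:
  k=1: 41^1 = 41 mod 154
  k=2: 41^2 = 141 mod 154
  k=3: 41^3 = 141 * 41 = 83 mod 154
  k=4: 41^4 = 15 mod 154
  k=5: 41^5 = 15 * 41 = 153 mod 154
  k=6: 41^6 = 15 * 141 = 113 mod 154
  k=10: 41^10 = 71 * 141 = 1 mod 154  <- first divisor giving 1
Order = 10

10


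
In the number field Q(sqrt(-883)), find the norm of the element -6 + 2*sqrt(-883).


N(a + b*sqrt(d)) = a^2 - d*b^2
= (-6)^2 - (-883)*(2)^2
= 36 + 3532
= 3568

3568


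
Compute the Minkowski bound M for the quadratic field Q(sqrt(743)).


d = 743, d mod 4 = 3, so disc(K) = 4d = 2972; |disc(K)| = 2972
Real quadratic field, so n = 2, s = r2 = 0, r1 = 2
M = (n!/n^n) * (4/pi)^s * sqrt(|disc(K)|) = (2!/2^2) * (4/pi)^0 * sqrt(2972)
= 0.5 * 1.000000 * 54.516053
= 27.2580

27.2580


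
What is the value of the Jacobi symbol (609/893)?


Compute (609/893) via quadratic reciprocity:
  reciprocity: (609/893) -> +(893/609)
  reduce: (284/609)
  pull out 2: (2/609) = +1  (since 609 mod 8 = 1)
  pull out 2: (2/609) = +1  (since 609 mod 8 = 1)
  reciprocity: (71/609) -> +(609/71)
  reduce: (41/71)
  reciprocity: (41/71) -> +(71/41)
  reduce: (30/41)
  pull out 2: (2/41) = +1  (since 41 mod 8 = 1)
  reciprocity: (15/41) -> +(41/15)
  reduce: (11/15)
  reciprocity: (11/15) -> -(15/11)
  reduce: (4/11)
  pull out 2: (2/11) = -1  (since 11 mod 8 = 3)
  pull out 2: (2/11) = -1  (since 11 mod 8 = 3)
  (1/11) = 1
Product of signs = -1

-1


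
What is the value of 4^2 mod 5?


p = 5 is prime and the exponent is (p-1)/2 = 2, so by Euler's criterion 4^2 = (4/5) = +1 or -1 mod 5.
Compute by square-and-multiply:
  2 = 2 (binary 10)
  Repeated squaring mod 5: 4^1 = 4, 4^2 = 1
  4^2 = 1 mod 5
Result 1: 4 is a quadratic residue mod 5.
4^2 mod 5 = 1

1


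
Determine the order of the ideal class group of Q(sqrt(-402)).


K = Q(sqrt(-402)). d mod 4 = 2, so D = disc(K) = 4d = -1608
h(K) equals the number of primitive reduced positive-definite forms (a, b, c) = a*x^2 + b*x*y + c*y^2 with b^2 - 4ac = D,
where reduced means |b| <= a <= c, with b >= 0 whenever |b| = a or a = c, and primitive means gcd(a, b, c) = 1.
Reduced forces 3a^2 <= |D| = 1608, so 1 <= a <= 23; b must have the parity of D, and c = (b^2 - D)/(4a) must be an integer >= a.
Enumerate a = 1..23, b in [-a, a]:
  a=1: (1, 0, 402)  [1]
  a=2: (2, 0, 201)  [1]
  a=3: (3, 0, 134)  [1]
  a=4..5: none
  a=6: (6, 0, 67)  [1]
  a=7: (7, -4, 58), (7, 4, 58)  [2]
  a=8..10: none
  a=11: (11, -8, 38), (11, 8, 38)  [2]
  a=12: none
  a=13: (13, -2, 31), (13, 2, 31)  [2]
  a=14: (14, -4, 29), (14, 4, 29)  [2]
  a=15..18: none
  a=19: (19, -8, 22), (19, 8, 22)  [2]
  a=20: none
  a=21: (21, -18, 23), (21, 18, 23)  [2]
  a=22..23: none
Total reduced forms: 1 + 1 + 1 + 1 + 2 + 2 + 2 + 2 + 2 + 2 = 16
h = 16

16


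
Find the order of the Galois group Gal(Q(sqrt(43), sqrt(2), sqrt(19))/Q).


The 3 square roots of distinct primes are multiplicatively independent over Q,
so [K:Q] = 2^3 and Gal(K/Q) is isomorphic to (Z/2Z)^3.
|Gal| = 2^3 = 8

8


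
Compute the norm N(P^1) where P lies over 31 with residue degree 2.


N(P^a) = p^(a*f)
= 31^(1*2)
= 31^2
= 961

961


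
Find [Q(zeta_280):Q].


The degree equals Euler's totient phi(280).
280 = 2^3 * 5 * 7
phi(280) = 96

96


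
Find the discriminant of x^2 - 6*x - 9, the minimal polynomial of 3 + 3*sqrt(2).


The element 3 + 3*sqrt(2) has minimal polynomial:
x^2 - 6*x - 9
Discriminant = (-6)^2 - 4*(-9)
= 36 + 36
= 72

72


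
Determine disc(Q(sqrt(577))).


For K = Q(sqrt(d)) with d squarefree: disc(K) = d if d = 1 mod 4, and disc(K) = 4d if d = 2 or 3 mod 4.
Here d = 577, and d mod 4 = 1.
d = 1 mod 4 (O_K = Z[(1+sqrt(d))/2]), so disc(K) = d = 577

577


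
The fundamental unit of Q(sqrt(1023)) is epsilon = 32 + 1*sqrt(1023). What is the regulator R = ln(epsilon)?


epsilon = 32 + 1*sqrt(1023)
= 63.9844
R = ln(63.9844)
= 4.1586

4.1586


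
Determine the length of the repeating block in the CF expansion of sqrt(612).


Run the CF algorithm for sqrt(612).
a_0 = floor(sqrt(612)) = 24; set m_0=0, q_0=1.
Recurrence: m' = q*a - m,  q' = (d - m'^2)/q,  a' = floor((a_0 + m')/q').
  step 1: m=24, q=36, a=1
  step 2: m=12, q=13, a=2
  step 3: m=14, q=32, a=1
  step 4: m=18, q=9, a=4
  step 5: m=18, q=32, a=1
  step 6: m=14, q=13, a=2
  step 7: m=12, q=36, a=1
  step 8: m=24, q=1, a=48
a_8 = 2*a_0 = 48, so the period closes here.
sqrt(612) = [24; 1, 2, 1, 4, 1, 2, 1, 48]
Period length = 8

8


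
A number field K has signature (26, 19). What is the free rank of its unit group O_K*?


By Dirichlet's unit theorem:
rank = r1 + r2 - 1
= 26 + 19 - 1
= 44

44


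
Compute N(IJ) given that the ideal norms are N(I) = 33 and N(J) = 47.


N(IJ) = N(I) * N(J)
= 33 * 47
= 1551

1551


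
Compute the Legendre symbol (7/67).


p = 67 is prime, so compute (7/67) with the reciprocity algorithm (Jacobi-symbol steps: pull out 2s via (2/n), flip via reciprocity, reduce):
  reciprocity: (7/67) -> -(67/7)
  reduce: (4/7)
  pull out 2: (2/7) = +1  (since 7 mod 8 = 7)
  pull out 2: (2/7) = +1  (since 7 mod 8 = 7)
  (1/7) = 1
Product of signs = -1
(7/67) = -1

-1


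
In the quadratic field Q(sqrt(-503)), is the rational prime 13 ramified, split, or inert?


K = Q(sqrt(-503)). Since d mod 4 = 1, disc(K) = -503.
Check p | disc: -503 mod 13 = 4.
p does not divide disc. Compute Legendre symbol (d/p):
4^((13-1)/2) mod 13 = 1
(d/p) = 1, so p splits: (p) = P*P' with e=1, f=1, g=2.
Therefore p is split.

split


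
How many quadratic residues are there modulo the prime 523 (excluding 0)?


For prime p, the number of non-zero quadratic residues is (p-1)/2.
= (523-1)/2
= 261

261


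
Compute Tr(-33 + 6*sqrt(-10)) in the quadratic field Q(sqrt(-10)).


Tr(a + b*sqrt(d)) = (a + b*sqrt(d)) + (a - b*sqrt(d)) = 2a
= 2 * (-33)
= -66

-66


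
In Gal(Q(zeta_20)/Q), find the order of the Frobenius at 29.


The Frobenius at p in Gal(Q(zeta_n)/Q) = (Z/nZ)* is the class of p, so its order is ord_20(29), the smallest k >= 1 with 29^k = 1 mod 20.
n = 20 = 2^2 * 5, phi(20) = 8; the order divides phi(n).
Divisors of 8: 1, 2, 4, 8
Repeated squaring mod 20: 29^1 = 9, 29^2 = 1, 29^4 = 1, 29^8 = 1
Test divisors in increasing order:
  k=1: 29^1 = 9 mod 20
  k=2: 29^2 = 1 mod 20  <- first divisor giving 1
Order = 2

2


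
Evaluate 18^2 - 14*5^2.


x^2 - d*y^2
= 18^2 - 14*5^2
= 324 - 350
= -26

-26


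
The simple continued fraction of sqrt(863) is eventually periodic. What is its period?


Run the CF algorithm for sqrt(863).
a_0 = floor(sqrt(863)) = 29; set m_0=0, q_0=1.
Recurrence: m' = q*a - m,  q' = (d - m'^2)/q,  a' = floor((a_0 + m')/q').
  step 1: m=29, q=22, a=2
  step 2: m=15, q=29, a=1
  step 3: m=14, q=23, a=1
  step 4: m=9, q=34, a=1
  step 5: m=25, q=7, a=7
  step 6: m=24, q=41, a=1
  step 7: m=17, q=14, a=3
  step 8: m=25, q=17, a=3
  step 9: m=26, q=11, a=5
  step 10: m=29, q=2, a=29
  step 11: m=29, q=11, a=5
  step 12: m=26, q=17, a=3
  step 13: m=25, q=14, a=3
  step 14: m=17, q=41, a=1
  step 15: m=24, q=7, a=7
  step 16: m=25, q=34, a=1
  step 17: m=9, q=23, a=1
  step 18: m=14, q=29, a=1
  step 19: m=15, q=22, a=2
  step 20: m=29, q=1, a=58
a_20 = 2*a_0 = 58, so the period closes here.
sqrt(863) = [29; 2, 1, 1, 1, 7, 1, 3, 3, 5, 29, 5, 3, 3, 1, 7, 1, 1, 1, 2, 58]
Period length = 20

20


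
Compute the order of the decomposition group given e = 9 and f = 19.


|D_P| = e * f
= 9 * 19
= 171

171


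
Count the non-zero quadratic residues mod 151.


For prime p, the number of non-zero quadratic residues is (p-1)/2.
= (151-1)/2
= 75

75


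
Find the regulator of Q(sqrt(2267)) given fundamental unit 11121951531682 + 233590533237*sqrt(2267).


epsilon = 11121951531682 + 233590533237*sqrt(2267)
= 2.2244e+13
R = ln(2.2244e+13)
= 30.7331

30.7331


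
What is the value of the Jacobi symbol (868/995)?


Compute (868/995) via quadratic reciprocity:
  pull out 2: (2/995) = -1  (since 995 mod 8 = 3)
  pull out 2: (2/995) = -1  (since 995 mod 8 = 3)
  reciprocity: (217/995) -> +(995/217)
  reduce: (127/217)
  reciprocity: (127/217) -> +(217/127)
  reduce: (90/127)
  pull out 2: (2/127) = +1  (since 127 mod 8 = 7)
  reciprocity: (45/127) -> +(127/45)
  reduce: (37/45)
  reciprocity: (37/45) -> +(45/37)
  reduce: (8/37)
  pull out 2: (2/37) = -1  (since 37 mod 8 = 5)
  pull out 2: (2/37) = -1  (since 37 mod 8 = 5)
  pull out 2: (2/37) = -1  (since 37 mod 8 = 5)
  (1/37) = 1
Product of signs = -1

-1


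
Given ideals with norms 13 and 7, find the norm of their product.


N(IJ) = N(I) * N(J)
= 13 * 7
= 91

91


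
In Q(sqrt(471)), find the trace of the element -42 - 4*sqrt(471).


Tr(a + b*sqrt(d)) = (a + b*sqrt(d)) + (a - b*sqrt(d)) = 2a
= 2 * (-42)
= -84

-84


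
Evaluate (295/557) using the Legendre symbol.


p = 557 is prime, so compute (295/557) with the reciprocity algorithm (Jacobi-symbol steps: pull out 2s via (2/n), flip via reciprocity, reduce):
  reciprocity: (295/557) -> +(557/295)
  reduce: (262/295)
  pull out 2: (2/295) = +1  (since 295 mod 8 = 7)
  reciprocity: (131/295) -> -(295/131)
  reduce: (33/131)
  reciprocity: (33/131) -> +(131/33)
  reduce: (32/33)
  pull out 2: (2/33) = +1  (since 33 mod 8 = 1)
  pull out 2: (2/33) = +1  (since 33 mod 8 = 1)
  pull out 2: (2/33) = +1  (since 33 mod 8 = 1)
  pull out 2: (2/33) = +1  (since 33 mod 8 = 1)
  pull out 2: (2/33) = +1  (since 33 mod 8 = 1)
  (1/33) = 1
Product of signs = -1
(295/557) = -1

-1


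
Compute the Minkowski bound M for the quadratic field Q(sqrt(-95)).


d = -95, d mod 4 = 1, so disc(K) = d = -95; |disc(K)| = 95
Imaginary quadratic field, so n = 2, s = r2 = 1, r1 = 0
M = (n!/n^n) * (4/pi)^s * sqrt(|disc(K)|) = (2!/2^2) * (4/pi)^1 * sqrt(95)
= 0.5 * 1.273240 * 9.746794
= 6.2050

6.2050


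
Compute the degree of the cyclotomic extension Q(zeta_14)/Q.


The degree equals Euler's totient phi(14).
14 = 2 * 7
phi(14) = 6

6


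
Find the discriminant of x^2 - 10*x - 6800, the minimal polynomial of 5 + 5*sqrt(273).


The element 5 + 5*sqrt(273) has minimal polynomial:
x^2 - 10*x - 6800
Discriminant = (-10)^2 - 4*(-6800)
= 100 + 27200
= 27300

27300


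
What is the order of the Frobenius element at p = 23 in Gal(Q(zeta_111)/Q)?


The Frobenius at p in Gal(Q(zeta_n)/Q) = (Z/nZ)* is the class of p, so its order is ord_111(23), the smallest k >= 1 with 23^k = 1 mod 111.
n = 111 = 3 * 37, phi(111) = 72; the order divides phi(n).
Divisors of 72: 1, 2, 3, 4, 6, 8, 9, 12, 18, 24, 36, 72
Repeated squaring mod 111: 23^1 = 23, 23^2 = 85, 23^4 = 10, 23^8 = 100, 23^16 = 10, 23^32 = 100, 23^64 = 10
Test divisors in increasing order:
  k=1: 23^1 = 23 mod 111
  k=2: 23^2 = 85 mod 111
  k=3: 23^3 = 85 * 23 = 68 mod 111
  k=4: 23^4 = 10 mod 111
  k=6: 23^6 = 10 * 85 = 73 mod 111
  k=8: 23^8 = 100 mod 111
  k=9: 23^9 = 100 * 23 = 80 mod 111
  k=12: 23^12 = 100 * 10 = 1 mod 111  <- first divisor giving 1
Order = 12

12


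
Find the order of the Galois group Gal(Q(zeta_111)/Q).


|Gal(Q(zeta_111)/Q)| = phi(111)
= 72

72


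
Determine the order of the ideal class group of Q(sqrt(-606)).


K = Q(sqrt(-606)). d mod 4 = 2, so D = disc(K) = 4d = -2424
h(K) equals the number of primitive reduced positive-definite forms (a, b, c) = a*x^2 + b*x*y + c*y^2 with b^2 - 4ac = D,
where reduced means |b| <= a <= c, with b >= 0 whenever |b| = a or a = c, and primitive means gcd(a, b, c) = 1.
Reduced forces 3a^2 <= |D| = 2424, so 1 <= a <= 28; b must have the parity of D, and c = (b^2 - D)/(4a) must be an integer >= a.
Enumerate a = 1..28, b in [-a, a]:
  a=1: (1, 0, 606)  [1]
  a=2: (2, 0, 303)  [1]
  a=3: (3, 0, 202)  [1]
  a=4: none
  a=5: (5, -4, 122), (5, 4, 122)  [2]
  a=6: (6, 0, 101)  [1]
  a=7..9: none
  a=10: (10, -4, 61), (10, 4, 61)  [2]
  a=11..14: none
  a=15: (15, -6, 41), (15, 6, 41)  [2]
  a=16..24: none
  a=25: (25, -24, 30), (25, 24, 30)  [2]
  a=26..28: none
Total reduced forms: 1 + 1 + 1 + 2 + 1 + 2 + 2 + 2 = 12
h = 12

12


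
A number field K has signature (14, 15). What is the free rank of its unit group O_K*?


By Dirichlet's unit theorem:
rank = r1 + r2 - 1
= 14 + 15 - 1
= 28

28


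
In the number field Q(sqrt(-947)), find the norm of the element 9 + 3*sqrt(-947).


N(a + b*sqrt(d)) = a^2 - d*b^2
= (9)^2 - (-947)*(3)^2
= 81 + 8523
= 8604

8604


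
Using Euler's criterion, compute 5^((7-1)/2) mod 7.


p = 7 is prime and the exponent is (p-1)/2 = 3, so by Euler's criterion 5^3 = (5/7) = +1 or -1 mod 7.
Compute by square-and-multiply:
  3 = 2 + 1 (binary 11)
  Repeated squaring mod 7: 5^1 = 5, 5^2 = 4
  5^3 = 5^2 * 5^1 = 4 * 5 mod 7
    4 * 5 = 20 = 6 mod 7
  5^3 = 6 mod 7
Result 6 = p - 1 = -1 mod 7: 5 is a quadratic non-residue mod 7. As a residue in [0, p-1] the value is 6.
5^3 mod 7 = 6

6


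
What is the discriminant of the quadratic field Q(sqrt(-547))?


For K = Q(sqrt(d)) with d squarefree: disc(K) = d if d = 1 mod 4, and disc(K) = 4d if d = 2 or 3 mod 4.
Here d = -547, and d mod 4 = 1.
d = 1 mod 4 (O_K = Z[(1+sqrt(d))/2]), so disc(K) = d = -547

-547


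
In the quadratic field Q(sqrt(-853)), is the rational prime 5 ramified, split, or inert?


K = Q(sqrt(-853)). Since d mod 4 = 3, disc(K) = -3412.
Check p | disc: -3412 mod 5 = 3.
p does not divide disc. Compute Legendre symbol (d/p):
2^((5-1)/2) mod 5 = -1
(d/p) = -1, so p is inert: (p) stays prime with e=1, f=2, g=1.
Therefore p is inert.

inert


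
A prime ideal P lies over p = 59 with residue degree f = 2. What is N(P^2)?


N(P^a) = p^(a*f)
= 59^(2*2)
= 59^4
= 12117361

12117361
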